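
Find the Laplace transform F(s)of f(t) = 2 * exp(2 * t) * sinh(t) 2/((s - 2)^2 - 1)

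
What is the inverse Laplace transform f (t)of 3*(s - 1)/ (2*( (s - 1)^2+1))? 3*exp (t)*cos (t)/2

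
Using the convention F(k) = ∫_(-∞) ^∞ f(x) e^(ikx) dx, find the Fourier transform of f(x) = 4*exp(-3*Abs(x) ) 24/(k^2 + 9) 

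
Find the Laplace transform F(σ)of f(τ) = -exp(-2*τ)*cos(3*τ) (-σ - 2)/((σ + 2)^2 + 9)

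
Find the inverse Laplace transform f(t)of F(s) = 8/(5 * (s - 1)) 8 * exp(t)/5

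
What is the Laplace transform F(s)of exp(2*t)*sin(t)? 1/((s - 2)^2 + 1)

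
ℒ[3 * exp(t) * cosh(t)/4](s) 3 * (s - 1)/(4 * s * (s - 2))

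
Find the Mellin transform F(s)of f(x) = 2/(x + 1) 2 * pi * csc(pi * s)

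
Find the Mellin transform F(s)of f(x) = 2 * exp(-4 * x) 2^(1 - 2 * s) * gamma(s)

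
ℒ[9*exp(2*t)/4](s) 9/(4*(s - 2))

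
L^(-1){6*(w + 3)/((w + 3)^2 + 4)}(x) 6*exp(-3*x)*cos(2*x)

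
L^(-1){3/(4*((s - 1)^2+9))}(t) exp(t)*sin(3*t)/4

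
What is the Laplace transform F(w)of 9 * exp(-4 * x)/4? 9/(4 * (w + 4))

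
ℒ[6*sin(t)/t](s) 6*atan(1/s)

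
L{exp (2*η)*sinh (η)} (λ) 1/ ( (λ - 2)^2 - 1)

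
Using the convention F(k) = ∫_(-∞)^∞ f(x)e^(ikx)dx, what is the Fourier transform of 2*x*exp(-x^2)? I*sqrt(pi)*k*exp(-k^2/4)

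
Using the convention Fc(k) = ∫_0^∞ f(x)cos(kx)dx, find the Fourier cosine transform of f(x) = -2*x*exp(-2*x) 2*(k^2 - 4)/(k^2 + 4)^2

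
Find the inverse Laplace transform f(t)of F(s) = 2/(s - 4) 2 * exp(4 * t)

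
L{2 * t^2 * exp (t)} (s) 4/ (s - 1)^3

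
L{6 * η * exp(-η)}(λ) 6/(λ + 1)^2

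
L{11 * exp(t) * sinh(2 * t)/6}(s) 11/(3 * ((s - 1)^2 - 4))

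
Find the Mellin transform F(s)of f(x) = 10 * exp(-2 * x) 10 * gamma(s)/2^s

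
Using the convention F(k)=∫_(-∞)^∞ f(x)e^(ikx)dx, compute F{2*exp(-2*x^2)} sqrt(2)*sqrt(pi)*exp(-k^2/8)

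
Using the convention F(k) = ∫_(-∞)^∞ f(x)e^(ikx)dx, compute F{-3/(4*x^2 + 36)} -pi*exp(-3*Abs(k))/4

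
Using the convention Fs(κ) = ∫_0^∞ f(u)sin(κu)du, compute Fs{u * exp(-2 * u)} 4 * κ/(κ^2 + 4)^2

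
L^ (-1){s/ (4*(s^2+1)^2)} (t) t*sin (t)/8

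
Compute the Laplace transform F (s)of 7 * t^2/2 7/s^3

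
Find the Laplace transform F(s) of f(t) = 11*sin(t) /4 11/(4*(s^2+1) ) 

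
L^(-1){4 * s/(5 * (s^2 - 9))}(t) 4 * cosh(3 * t)/5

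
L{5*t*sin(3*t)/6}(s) 5*s/(s^2+9)^2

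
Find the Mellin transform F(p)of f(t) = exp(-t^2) gamma(p/2)/2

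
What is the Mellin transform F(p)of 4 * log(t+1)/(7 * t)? -4 * pi * csc(pi * p)/(7 * p - 7)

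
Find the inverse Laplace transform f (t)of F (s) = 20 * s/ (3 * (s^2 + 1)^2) 10 * t * sin (t)/3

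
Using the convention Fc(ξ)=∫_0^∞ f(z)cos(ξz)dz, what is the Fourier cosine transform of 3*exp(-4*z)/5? 12/(5*(ξ^2+16))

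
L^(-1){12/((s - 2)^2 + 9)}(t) 4*exp(2*t)*sin(3*t)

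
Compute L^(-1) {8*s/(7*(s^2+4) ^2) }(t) 2*t*sin(2*t) /7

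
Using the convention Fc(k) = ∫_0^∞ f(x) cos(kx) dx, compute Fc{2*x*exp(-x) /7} 2*(1 - k^2) /(7*(k^2 + 1) ^2) 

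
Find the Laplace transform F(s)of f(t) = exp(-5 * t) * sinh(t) 1/((s + 5)^2 - 1)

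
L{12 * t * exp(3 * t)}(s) 12/(s - 3)^2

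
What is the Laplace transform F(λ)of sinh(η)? 1/(λ^2-1)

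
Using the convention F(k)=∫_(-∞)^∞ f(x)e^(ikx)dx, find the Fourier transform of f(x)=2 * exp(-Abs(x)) 4/(k^2 + 1)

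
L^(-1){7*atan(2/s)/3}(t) 7*sin(2*t)/(3*t)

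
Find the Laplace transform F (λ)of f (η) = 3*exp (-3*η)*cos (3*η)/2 3*(λ + 3)/ (2*( (λ + 3)^2 + 9))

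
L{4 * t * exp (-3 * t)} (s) 4/ (s + 3)^2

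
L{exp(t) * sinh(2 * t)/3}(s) 2/(3 * ((s - 1)^2 - 4))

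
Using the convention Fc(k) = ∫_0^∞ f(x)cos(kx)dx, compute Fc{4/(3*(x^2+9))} 2*pi*exp(-3*k)/9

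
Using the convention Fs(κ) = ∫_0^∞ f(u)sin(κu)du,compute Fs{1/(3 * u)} pi/6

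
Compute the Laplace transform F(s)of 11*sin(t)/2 11/(2*(s^2 + 1))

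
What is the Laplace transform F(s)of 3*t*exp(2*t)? 3/(s - 2)^2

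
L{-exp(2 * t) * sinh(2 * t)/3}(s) -2/(3 * s * (s - 4))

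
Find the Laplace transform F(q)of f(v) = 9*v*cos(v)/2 9*(q^2 - 1)/(2*(q^2 + 1)^2)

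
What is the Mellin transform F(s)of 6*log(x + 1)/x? -6*pi*csc(pi*s)/(s - 1)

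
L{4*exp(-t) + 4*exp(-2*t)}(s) 4/(s + 1) + 4/(s + 2)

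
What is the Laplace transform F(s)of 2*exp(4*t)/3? 2/(3*(s - 4))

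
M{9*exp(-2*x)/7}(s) 9*gamma(s)/(7*2^s)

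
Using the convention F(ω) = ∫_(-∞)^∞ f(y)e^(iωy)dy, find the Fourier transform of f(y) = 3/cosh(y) 3 * pi/cosh(pi * ω/2)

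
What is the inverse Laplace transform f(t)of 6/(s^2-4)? 3*sinh(2*t)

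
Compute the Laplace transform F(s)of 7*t 7/s^2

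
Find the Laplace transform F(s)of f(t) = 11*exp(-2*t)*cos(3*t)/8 11*(s + 2)/(8*((s + 2)^2 + 9))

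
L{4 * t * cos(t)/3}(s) 4 * (s^2 - 1)/(3 * (s^2 + 1)^2)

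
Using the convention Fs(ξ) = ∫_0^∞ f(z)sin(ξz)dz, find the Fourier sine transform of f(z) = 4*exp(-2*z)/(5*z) 4*atan(ξ/2)/5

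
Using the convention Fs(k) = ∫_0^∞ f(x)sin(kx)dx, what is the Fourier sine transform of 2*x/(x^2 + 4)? pi*exp(-2*k)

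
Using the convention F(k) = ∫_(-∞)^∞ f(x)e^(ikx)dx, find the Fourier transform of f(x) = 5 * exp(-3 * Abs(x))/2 15/(k^2 + 9)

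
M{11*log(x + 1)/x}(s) -11*pi*csc(pi*s)/(s - 1)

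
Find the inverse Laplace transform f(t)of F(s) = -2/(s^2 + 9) -2*sin(3*t)/3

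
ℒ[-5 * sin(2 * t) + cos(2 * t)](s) s/(s^2 + 4) - 10/(s^2 + 4)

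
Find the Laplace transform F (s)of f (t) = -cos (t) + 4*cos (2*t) 4*s/ (s^2 + 4)- s/ (s^2 + 1)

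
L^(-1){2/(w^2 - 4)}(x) sinh(2*x)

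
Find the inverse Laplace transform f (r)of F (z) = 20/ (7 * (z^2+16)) 5 * sin (4 * r)/7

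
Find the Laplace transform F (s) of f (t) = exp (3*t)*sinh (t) 1/ ( (s - 3) ^2-1) 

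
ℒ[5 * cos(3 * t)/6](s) 5 * s/(6 * (s^2 + 9))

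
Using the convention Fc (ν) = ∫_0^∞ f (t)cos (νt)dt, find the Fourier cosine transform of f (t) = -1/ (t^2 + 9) -pi*exp (-3*ν)/6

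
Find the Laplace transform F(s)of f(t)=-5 -5/s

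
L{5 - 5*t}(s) 5/s - 5/s^2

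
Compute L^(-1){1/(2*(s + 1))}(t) exp(-t)/2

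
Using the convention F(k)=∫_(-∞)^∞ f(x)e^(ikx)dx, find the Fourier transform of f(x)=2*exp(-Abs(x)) 4/(k^2 + 1)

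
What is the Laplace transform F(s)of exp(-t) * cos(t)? (s + 1)/((s + 1)^2 + 1)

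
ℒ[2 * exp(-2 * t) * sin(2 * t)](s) 4/((s + 2)^2 + 4)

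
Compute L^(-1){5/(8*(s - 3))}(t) 5*exp(3*t)/8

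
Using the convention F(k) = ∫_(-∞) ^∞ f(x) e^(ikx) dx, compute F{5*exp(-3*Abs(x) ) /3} 10/(k^2+9) 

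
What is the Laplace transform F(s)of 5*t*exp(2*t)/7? 5/(7*(s - 2)^2)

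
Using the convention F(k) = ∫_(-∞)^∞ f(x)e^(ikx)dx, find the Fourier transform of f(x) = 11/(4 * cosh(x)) 11 * pi/(4 * cosh(pi * k/2))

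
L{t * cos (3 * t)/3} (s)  (s^2 - 9)/ (3 * (s^2 + 9)^2)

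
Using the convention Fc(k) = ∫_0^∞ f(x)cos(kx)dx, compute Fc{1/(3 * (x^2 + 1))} pi * exp(-k)/6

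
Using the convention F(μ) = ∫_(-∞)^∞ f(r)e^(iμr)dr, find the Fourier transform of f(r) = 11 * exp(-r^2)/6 11 * sqrt(pi) * exp(-μ^2/4)/6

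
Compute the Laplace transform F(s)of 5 5/s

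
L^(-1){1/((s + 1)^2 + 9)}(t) exp(-t) * sin(3 * t)/3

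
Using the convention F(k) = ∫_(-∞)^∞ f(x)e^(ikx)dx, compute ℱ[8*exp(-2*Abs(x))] 32/(k^2 + 4)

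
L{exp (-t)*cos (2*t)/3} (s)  (s + 1)/ (3*( (s + 1)^2 + 4))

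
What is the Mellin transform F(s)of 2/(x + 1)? 2 * pi * csc(pi * s)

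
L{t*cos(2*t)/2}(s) (s^2 - 4)/(2*(s^2+4)^2)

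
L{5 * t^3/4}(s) 15/(2 * s^4) 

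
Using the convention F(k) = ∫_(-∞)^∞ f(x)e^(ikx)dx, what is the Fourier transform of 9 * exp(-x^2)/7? 9 * sqrt(pi) * exp(-k^2/4)/7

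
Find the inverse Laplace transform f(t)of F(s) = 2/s 2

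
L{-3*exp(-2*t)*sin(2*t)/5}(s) -6/(5*(s + 2)^2 + 20)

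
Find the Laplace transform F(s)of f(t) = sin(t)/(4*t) atan(1/s)/4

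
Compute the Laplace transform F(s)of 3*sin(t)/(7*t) 3*atan(1/s)/7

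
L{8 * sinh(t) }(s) 8/(s^2 - 1) 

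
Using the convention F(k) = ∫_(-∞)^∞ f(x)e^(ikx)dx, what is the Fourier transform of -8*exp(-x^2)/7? -8*sqrt(pi)*exp(-k^2/4)/7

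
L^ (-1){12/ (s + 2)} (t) 12*exp (-2*t)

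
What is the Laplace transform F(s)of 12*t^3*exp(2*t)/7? 72/(7*(s - 2)^4)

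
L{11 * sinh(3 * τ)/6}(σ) 11/(2 * (σ^2 - 9))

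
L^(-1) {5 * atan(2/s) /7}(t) 5 * sin(2 * t) /(7 * t) 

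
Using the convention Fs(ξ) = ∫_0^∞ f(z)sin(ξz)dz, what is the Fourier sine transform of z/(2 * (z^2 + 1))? pi * exp(-ξ)/4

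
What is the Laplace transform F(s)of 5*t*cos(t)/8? 5*(s^2 - 1)/(8*(s^2+1)^2)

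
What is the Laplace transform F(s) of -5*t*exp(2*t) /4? -5/(4*(s - 2) ^2) 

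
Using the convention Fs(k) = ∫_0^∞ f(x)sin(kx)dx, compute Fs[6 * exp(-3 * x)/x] 6 * atan(k/3)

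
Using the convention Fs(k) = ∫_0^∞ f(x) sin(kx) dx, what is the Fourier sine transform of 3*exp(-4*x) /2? 3*k/(2*(k^2 + 16) ) 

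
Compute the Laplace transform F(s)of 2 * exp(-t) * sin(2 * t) 4/((s + 1)^2 + 4)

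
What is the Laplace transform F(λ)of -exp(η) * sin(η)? -1/((λ - 1)^2+1)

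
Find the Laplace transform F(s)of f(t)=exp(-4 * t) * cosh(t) (s + 4)/((s + 4)^2 - 1)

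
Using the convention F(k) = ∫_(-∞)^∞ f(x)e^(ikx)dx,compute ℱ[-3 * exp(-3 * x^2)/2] -sqrt(3) * sqrt(pi) * exp(-k^2/12)/2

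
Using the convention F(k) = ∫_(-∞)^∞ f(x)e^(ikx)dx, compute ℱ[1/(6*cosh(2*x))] pi/(12*cosh(pi*k/4))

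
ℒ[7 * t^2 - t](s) 14/s^3 - 1/s^2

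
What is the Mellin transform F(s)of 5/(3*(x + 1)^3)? 5*pi*(s - 2)*(s - 1)/(6*sin(pi*s))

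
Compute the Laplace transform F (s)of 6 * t 6/s^2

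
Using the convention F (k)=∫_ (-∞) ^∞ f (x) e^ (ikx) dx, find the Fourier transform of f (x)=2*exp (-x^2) 2*sqrt (pi)*exp (-k^2/4) 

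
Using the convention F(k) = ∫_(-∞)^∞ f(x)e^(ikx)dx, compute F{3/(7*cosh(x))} 3*pi/(7*cosh(pi*k/2))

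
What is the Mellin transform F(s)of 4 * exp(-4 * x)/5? 2^(2-2 * s) * gamma(s)/5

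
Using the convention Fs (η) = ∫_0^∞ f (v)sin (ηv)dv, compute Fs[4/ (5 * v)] 2 * pi/5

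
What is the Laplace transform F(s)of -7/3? -7/(3*s)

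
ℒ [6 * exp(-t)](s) 6/(s + 1)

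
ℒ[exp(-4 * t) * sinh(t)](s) 1/((s + 4)^2-1)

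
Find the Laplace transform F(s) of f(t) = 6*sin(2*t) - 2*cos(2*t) 12/(s^2 + 4) - 2*s/(s^2 + 4) 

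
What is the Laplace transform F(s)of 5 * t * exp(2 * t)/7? 5/(7 * (s - 2)^2)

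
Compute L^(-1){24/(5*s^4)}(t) 4*t^3/5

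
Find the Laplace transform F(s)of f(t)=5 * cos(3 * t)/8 5 * s/(8 * (s^2 + 9))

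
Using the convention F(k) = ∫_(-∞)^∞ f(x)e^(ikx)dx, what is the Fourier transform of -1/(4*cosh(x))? -pi/(4*cosh(pi*k/2))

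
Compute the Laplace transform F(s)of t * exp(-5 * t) (s + 5)^(-2)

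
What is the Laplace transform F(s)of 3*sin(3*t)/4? 9/(4*(s^2+9))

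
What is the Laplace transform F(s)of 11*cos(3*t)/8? 11*s/(8*(s^2 + 9))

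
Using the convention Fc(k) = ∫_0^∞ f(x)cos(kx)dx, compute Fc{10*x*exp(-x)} 10*(1 - k^2)/(k^2+1)^2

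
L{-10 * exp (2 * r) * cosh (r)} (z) 10 * (2 - z)/ ( (z - 2)^2 - 1)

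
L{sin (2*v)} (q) 2/ (q^2 + 4)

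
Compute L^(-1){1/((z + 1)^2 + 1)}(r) exp(-r) * sin(r)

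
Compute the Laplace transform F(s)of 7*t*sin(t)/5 14*s/(5*(s^2 + 1)^2)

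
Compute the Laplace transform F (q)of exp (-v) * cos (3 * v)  (q + 1)/ ( (q + 1)^2 + 9)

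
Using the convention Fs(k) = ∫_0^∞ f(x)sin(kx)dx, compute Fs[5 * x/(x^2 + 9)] 5 * pi * exp(-3 * k)/2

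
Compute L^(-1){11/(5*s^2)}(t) 11*t/5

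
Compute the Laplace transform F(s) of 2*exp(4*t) 2/(s - 4) 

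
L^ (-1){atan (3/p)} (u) sin (3*u)/u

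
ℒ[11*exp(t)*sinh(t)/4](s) 11/(4*s*(s - 2))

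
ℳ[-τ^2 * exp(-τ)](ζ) -gamma(ζ + 2)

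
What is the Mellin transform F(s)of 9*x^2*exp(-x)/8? 9*gamma(s+2)/8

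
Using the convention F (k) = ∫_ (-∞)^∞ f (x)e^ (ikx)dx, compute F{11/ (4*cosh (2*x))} 11*pi/ (8*cosh (pi*k/4))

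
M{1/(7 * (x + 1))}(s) pi * csc(pi * s)/7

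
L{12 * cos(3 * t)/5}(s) 12 * s/(5 * (s^2 + 9))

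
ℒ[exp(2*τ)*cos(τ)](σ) (σ - 2)/((σ - 2)^2+1)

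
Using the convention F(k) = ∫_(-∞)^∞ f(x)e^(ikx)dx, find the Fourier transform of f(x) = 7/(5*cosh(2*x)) 7*pi/(10*cosh(pi*k/4))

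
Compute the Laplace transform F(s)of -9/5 -9/(5 * s)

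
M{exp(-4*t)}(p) gamma(p)/4^p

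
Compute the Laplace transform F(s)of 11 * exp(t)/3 11/(3 * (s - 1))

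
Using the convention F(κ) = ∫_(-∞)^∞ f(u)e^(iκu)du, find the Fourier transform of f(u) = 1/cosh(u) pi/cosh(pi * κ/2)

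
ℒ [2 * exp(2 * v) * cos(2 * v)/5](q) 2 * (q - 2)/(5 * ((q - 2)^2 + 4))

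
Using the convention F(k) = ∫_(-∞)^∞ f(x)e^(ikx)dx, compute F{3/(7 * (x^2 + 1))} 3 * pi * exp(-Abs(k))/7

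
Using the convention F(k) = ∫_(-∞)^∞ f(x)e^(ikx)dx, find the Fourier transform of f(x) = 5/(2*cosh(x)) 5*pi/(2*cosh(pi*k/2))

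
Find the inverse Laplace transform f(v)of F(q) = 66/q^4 11 * v^3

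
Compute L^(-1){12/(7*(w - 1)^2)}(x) 12*x*exp(x)/7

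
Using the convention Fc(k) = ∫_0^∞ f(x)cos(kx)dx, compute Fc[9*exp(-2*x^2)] 9*sqrt(2)*sqrt(pi)*exp(-k^2/8)/4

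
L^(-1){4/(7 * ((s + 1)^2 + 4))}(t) 2 * exp(-t) * sin(2 * t)/7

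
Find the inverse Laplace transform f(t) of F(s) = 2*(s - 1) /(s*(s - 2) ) 2*exp(t)*cosh(t) 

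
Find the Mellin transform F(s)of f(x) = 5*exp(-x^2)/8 5*gamma(s/2)/16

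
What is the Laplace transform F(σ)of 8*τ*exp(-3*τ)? 8/(σ + 3)^2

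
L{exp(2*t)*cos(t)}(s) (s - 2)/((s - 2)^2 + 1)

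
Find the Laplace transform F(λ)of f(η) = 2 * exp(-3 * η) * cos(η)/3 2 * (λ + 3)/(3 * ((λ + 3)^2 + 1))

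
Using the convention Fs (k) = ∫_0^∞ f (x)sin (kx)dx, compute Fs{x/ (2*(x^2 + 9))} pi*exp (-3*k)/4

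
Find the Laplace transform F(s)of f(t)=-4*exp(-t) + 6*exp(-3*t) 6/(s + 3) - 4/(s + 1)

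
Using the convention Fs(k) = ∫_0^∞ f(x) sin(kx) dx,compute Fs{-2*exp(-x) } -2*k/(k^2 + 1) 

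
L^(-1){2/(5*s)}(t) 2/5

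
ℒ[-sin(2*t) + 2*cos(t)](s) 2*s/(s^2 + 1) - 2/(s^2 + 4)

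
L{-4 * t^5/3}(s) -160/s^6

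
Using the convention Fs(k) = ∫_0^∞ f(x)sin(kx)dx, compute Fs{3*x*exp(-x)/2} 3*k/(k^2+1)^2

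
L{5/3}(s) 5/(3*s)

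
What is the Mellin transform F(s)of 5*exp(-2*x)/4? 5*gamma(s)/(4*2^s)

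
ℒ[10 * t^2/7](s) 20/(7 * s^3)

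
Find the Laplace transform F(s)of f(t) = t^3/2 3/s^4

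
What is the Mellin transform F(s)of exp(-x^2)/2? gamma(s/2)/4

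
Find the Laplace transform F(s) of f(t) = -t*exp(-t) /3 -1/(3*(s + 1) ^2) 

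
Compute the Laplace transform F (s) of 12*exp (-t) 12/ (s+1) 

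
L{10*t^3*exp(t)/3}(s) 20/(s - 1)^4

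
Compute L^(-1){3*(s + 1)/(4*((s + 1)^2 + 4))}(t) 3*exp(-t)*cos(2*t)/4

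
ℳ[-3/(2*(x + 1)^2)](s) 3*pi*(s - 1)/(2*sin(pi*s))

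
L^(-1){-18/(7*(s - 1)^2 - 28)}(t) -9*exp(t)*sinh(2*t)/7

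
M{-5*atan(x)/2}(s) 5*pi*sec(pi*s/2)/(4*s)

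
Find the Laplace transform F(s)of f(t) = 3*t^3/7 18/(7*s^4)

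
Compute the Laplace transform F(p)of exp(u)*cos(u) (p - 1)/((p - 1)^2 + 1)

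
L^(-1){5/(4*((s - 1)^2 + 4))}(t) 5*exp(t)*sin(2*t)/8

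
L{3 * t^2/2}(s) 3/s^3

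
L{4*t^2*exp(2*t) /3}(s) 8/(3*(s - 2) ^3) 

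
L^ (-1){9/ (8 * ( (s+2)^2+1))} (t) 9 * exp (-2 * t) * sin (t)/8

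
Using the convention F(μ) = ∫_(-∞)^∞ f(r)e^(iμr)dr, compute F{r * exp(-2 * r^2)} sqrt(2) * I * sqrt(pi) * μ * exp(-μ^2/8)/8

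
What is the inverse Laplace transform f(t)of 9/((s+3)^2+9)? 3*exp(-3*t)*sin(3*t)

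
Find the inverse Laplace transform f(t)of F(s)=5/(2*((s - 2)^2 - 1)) 5*exp(2*t)*sinh(t)/2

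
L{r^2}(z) 2/z^3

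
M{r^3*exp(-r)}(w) gamma(w + 3)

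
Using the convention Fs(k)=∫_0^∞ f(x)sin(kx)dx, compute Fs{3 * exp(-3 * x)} 3 * k/(k^2 + 9)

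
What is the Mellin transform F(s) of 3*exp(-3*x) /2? 3^(1 - s)*gamma(s) /2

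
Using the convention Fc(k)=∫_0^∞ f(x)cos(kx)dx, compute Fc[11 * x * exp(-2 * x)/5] 11 * (4 - k^2)/(5 * (k^2 + 4)^2)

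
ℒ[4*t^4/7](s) 96/ (7*s^5)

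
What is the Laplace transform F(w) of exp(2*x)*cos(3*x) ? (w - 2) /((w - 2) ^2 + 9) 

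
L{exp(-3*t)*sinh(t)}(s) 1/((s + 3)^2 - 1)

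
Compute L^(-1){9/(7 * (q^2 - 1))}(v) 9 * sinh(v)/7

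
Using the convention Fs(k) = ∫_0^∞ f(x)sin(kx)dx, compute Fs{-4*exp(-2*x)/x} -4*atan(k/2)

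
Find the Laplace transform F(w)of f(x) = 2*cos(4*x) 2*w/(w^2 + 16)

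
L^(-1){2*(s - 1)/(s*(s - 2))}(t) 2*exp(t)*cosh(t)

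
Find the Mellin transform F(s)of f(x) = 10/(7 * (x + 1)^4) 5 * gamma(s) * gamma(4 - s)/21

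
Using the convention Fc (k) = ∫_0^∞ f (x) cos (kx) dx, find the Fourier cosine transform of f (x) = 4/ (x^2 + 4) pi*exp (-2*k) 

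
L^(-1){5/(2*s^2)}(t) 5*t/2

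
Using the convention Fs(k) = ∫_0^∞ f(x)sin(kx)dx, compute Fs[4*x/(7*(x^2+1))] 2*pi*exp(-k)/7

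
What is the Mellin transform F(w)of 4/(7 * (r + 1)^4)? 2 * gamma(w) * gamma(4 - w)/21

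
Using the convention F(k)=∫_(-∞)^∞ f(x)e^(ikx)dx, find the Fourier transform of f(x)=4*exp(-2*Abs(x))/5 16/(5*(k^2 + 4))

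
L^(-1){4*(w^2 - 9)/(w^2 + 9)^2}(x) 4*x*cos(3*x)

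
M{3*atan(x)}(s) -3*pi*sec(pi*s/2)/(2*s)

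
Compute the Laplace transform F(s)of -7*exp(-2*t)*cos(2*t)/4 7*(-s - 2)/(4*((s + 2)^2 + 4))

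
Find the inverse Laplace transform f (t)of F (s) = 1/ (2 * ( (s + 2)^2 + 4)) exp (-2 * t) * sin (2 * t)/4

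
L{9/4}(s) 9/(4 * s)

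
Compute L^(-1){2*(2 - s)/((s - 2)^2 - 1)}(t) -2*exp(2*t)*cosh(t)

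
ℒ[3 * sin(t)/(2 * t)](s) 3 * atan(1/s)/2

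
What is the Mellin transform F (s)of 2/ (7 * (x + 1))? 2 * pi * csc (pi * s)/7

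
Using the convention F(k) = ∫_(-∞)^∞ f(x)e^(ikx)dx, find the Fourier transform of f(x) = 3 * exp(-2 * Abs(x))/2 6/(k^2+4)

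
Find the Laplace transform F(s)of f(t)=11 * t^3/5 66/(5 * s^4)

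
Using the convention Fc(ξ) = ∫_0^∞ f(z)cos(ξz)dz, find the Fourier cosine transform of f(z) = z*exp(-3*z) (9 - ξ^2)/(ξ^2 + 9)^2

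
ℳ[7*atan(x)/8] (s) -7*pi*sec(pi*s/2)/(16*s)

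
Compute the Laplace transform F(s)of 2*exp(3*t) 2/(s - 3)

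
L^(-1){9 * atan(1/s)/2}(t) 9 * sin(t)/(2 * t)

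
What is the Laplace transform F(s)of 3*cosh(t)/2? 3*s/(2*(s^2 - 1))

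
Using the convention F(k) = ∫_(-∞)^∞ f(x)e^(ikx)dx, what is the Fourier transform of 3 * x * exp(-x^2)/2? 3 * I * sqrt(pi) * k * exp(-k^2/4)/4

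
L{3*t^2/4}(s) 3/(2*s^3)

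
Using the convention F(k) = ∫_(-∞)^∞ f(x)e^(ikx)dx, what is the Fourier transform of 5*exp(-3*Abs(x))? 30/(k^2+9)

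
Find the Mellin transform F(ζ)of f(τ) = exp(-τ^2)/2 gamma(ζ/2)/4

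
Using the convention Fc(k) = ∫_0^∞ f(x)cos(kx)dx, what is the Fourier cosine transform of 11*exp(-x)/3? 11/(3*(k^2 + 1))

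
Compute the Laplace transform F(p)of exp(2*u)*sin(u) 1/((p - 2)^2 + 1)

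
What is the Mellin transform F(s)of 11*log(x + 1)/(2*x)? -11*pi*csc(pi*s)/(2*s - 2)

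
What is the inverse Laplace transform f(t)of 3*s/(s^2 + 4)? 3*cos(2*t)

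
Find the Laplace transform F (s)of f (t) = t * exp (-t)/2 1/ (2 * (s + 1)^2)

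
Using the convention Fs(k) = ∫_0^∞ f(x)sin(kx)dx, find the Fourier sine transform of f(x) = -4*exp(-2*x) -4*k/(k^2+4)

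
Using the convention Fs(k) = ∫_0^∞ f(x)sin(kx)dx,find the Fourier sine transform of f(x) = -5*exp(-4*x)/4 -5*k/(4*k^2+64)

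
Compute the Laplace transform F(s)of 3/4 3/(4*s)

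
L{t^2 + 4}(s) 2/s^3 + 4/s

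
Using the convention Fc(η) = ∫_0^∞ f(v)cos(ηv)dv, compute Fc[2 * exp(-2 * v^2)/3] sqrt(2) * sqrt(pi) * exp(-η^2/8)/6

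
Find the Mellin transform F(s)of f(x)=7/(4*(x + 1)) 7*pi*csc(pi*s)/4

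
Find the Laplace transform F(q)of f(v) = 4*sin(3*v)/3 4/(q^2+9)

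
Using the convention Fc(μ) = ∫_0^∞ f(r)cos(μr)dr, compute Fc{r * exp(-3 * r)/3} (9 - μ^2)/(3 * (μ^2 + 9)^2)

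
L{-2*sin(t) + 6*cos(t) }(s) 6*s/(s^2 + 1)-2/(s^2 + 1) 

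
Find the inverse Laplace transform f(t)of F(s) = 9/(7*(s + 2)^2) 9*t*exp(-2*t)/7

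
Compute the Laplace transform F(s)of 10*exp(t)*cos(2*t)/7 10*(s - 1)/(7*((s - 1)^2 + 4))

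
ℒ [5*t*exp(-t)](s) 5/(s + 1)^2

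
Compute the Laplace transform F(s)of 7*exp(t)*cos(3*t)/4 7*(s - 1)/(4*((s - 1)^2 + 9))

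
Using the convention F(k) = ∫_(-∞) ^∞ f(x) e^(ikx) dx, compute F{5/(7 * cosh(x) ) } 5 * pi/(7 * cosh(pi * k/2) ) 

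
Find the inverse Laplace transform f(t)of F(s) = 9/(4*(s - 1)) 9*exp(t)/4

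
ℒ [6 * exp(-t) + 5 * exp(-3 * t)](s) 6/(s + 1) + 5/(s + 3)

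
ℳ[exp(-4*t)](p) gamma(p) /4^p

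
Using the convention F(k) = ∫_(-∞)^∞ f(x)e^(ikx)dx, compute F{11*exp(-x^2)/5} 11*sqrt(pi)*exp(-k^2/4)/5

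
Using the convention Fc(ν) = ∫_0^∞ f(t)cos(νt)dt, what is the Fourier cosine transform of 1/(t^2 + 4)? pi*exp(-2*ν)/4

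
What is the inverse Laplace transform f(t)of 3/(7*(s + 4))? 3*exp(-4*t)/7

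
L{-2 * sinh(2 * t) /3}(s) -4/(3 * s^2-12) 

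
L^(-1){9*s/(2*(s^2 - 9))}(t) 9*cosh(3*t)/2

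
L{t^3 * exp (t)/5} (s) 6/ (5 * (s - 1)^4)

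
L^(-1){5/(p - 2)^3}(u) 5*u^2*exp(2*u)/2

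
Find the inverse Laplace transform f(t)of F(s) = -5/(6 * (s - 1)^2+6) -5 * exp(t) * sin(t)/6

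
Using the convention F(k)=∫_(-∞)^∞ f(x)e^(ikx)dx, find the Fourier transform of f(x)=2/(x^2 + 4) pi*exp(-2*Abs(k))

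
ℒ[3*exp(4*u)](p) 3/(p - 4)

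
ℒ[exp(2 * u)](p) 1/(p - 2) 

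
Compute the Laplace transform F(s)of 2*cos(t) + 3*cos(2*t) 3*s/(s^2 + 4) + 2*s/(s^2 + 1)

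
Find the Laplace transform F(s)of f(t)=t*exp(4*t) (s - 4)^(-2)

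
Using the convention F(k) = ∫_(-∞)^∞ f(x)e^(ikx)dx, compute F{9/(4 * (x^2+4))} 9 * pi * exp(-2 * Abs(k))/8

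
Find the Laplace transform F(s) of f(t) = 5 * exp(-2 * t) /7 5/(7 * (s + 2) ) 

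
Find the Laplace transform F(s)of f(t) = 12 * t 12/s^2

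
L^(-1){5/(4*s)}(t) 5/4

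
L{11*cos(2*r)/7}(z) 11*z/(7*(z^2 + 4))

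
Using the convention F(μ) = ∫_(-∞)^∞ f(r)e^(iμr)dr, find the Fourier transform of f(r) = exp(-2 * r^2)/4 sqrt(2) * sqrt(pi) * exp(-μ^2/8)/8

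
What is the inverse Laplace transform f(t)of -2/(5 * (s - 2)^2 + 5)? -2 * exp(2 * t) * sin(t)/5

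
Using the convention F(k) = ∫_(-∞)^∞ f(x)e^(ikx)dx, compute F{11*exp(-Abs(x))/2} 11/(k^2 + 1)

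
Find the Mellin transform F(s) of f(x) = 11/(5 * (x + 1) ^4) 11 * gamma(s) * gamma(4 - s) /30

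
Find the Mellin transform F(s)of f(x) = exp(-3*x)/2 gamma(s)/(2*3^s)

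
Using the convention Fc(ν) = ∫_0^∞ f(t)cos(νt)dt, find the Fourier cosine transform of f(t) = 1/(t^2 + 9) pi * exp(-3 * ν)/6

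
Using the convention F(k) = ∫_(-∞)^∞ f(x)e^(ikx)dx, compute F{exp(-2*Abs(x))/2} 2/(k^2 + 4)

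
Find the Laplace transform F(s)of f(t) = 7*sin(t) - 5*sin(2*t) 7/(s^2 + 1) - 10/(s^2 + 4)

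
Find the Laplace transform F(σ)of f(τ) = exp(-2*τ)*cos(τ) (σ + 2)/((σ + 2)^2 + 1)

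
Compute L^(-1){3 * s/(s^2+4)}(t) 3 * cos(2 * t)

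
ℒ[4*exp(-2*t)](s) 4/(s + 2)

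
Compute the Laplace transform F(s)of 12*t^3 72/s^4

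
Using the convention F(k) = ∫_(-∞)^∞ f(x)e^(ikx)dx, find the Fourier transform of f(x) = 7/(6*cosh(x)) 7*pi/(6*cosh(pi*k/2))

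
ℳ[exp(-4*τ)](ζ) gamma(ζ)/4^ζ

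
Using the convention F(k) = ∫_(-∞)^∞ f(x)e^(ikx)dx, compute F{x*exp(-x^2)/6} I*sqrt(pi)*k*exp(-k^2/4)/12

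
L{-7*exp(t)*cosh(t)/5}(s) 7*(1 - s)/(5*s*(s - 2))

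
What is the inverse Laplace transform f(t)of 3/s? 3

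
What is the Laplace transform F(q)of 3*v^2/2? 3/q^3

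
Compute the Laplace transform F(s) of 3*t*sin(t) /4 3*s/(2*(s^2 + 1) ^2) 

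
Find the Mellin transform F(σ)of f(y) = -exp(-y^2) -gamma(σ/2)/2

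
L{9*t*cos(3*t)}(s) 9*(s^2-9)/(s^2 + 9)^2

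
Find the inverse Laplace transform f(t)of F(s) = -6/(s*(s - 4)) -3*exp(2*t)*sinh(2*t)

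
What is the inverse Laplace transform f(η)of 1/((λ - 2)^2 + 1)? exp(2 * η) * sin(η)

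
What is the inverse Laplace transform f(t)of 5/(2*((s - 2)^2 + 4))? 5*exp(2*t)*sin(2*t)/4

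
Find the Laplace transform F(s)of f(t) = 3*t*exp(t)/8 3/(8*(s - 1)^2)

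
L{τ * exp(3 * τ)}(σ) (σ - 3)^(-2)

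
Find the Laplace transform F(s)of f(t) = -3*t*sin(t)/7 -6*s/(7*(s^2 + 1)^2)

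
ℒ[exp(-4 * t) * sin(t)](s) 1/((s + 4)^2 + 1)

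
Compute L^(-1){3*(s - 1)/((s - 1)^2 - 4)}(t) 3*exp(t)*cosh(2*t)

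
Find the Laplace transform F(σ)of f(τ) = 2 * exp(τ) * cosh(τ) 2 * (σ - 1)/(σ * (σ - 2))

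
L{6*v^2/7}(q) 12/(7*q^3)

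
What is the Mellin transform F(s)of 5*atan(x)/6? -5*pi*sec(pi*s/2)/(12*s)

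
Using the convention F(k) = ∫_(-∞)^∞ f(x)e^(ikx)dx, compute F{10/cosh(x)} 10*pi/cosh(pi*k/2)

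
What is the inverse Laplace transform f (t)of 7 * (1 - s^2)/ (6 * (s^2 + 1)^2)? -7 * t * cos (t)/6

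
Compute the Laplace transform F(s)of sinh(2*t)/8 1/(4*(s^2 - 4))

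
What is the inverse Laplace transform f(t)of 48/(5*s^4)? 8*t^3/5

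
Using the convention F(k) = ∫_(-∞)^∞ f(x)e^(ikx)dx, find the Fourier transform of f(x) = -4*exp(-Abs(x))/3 -8/(3*k^2 + 3)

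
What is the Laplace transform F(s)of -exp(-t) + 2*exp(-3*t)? 2/(s + 3)-1/(s + 1)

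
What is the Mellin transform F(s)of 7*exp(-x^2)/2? 7*gamma(s/2)/4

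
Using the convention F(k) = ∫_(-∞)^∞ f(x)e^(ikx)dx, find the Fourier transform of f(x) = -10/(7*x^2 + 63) -10*pi*exp(-3*Abs(k))/21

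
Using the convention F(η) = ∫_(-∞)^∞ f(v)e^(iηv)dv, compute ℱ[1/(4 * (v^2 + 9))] pi * exp(-3 * Abs(η))/12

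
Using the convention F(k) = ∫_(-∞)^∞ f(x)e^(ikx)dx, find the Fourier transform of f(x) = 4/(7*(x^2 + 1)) 4*pi*exp(-Abs(k))/7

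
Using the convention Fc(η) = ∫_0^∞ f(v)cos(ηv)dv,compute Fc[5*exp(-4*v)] 20/(η^2 + 16)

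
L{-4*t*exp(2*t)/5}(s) -4/(5*(s - 2)^2)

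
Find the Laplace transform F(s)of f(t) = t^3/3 2/s^4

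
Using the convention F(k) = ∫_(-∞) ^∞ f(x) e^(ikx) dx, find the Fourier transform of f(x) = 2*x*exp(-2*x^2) sqrt(2)*I*sqrt(pi)*k*exp(-k^2/8) /4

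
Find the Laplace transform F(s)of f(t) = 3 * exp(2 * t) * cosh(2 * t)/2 3 * (s - 2)/(2 * s * (s - 4))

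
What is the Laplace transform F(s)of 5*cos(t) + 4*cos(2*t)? 5*s/(s^2 + 1) + 4*s/(s^2 + 4)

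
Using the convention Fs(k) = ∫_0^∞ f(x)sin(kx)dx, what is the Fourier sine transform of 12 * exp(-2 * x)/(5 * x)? 12 * atan(k/2)/5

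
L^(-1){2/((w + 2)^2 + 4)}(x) exp(-2 * x) * sin(2 * x)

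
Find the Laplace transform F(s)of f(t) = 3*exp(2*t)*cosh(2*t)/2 3*(s - 2)/(2*s*(s - 4))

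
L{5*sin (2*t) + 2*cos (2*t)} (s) 2*s/ (s^2 + 4) + 10/ (s^2 + 4)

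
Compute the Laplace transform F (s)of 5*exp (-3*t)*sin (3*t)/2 15/ (2*( (s + 3)^2 + 9))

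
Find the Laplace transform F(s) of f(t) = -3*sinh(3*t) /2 -9/(2*s^2 - 18) 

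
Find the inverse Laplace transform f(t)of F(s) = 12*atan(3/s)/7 12*sin(3*t)/(7*t)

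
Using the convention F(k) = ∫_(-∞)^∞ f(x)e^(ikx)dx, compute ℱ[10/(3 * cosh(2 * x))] 5 * pi/(3 * cosh(pi * k/4))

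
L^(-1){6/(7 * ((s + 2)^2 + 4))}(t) 3 * exp(-2 * t) * sin(2 * t)/7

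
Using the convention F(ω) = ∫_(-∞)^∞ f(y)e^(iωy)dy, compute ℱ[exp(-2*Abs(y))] 4/(ω^2 + 4)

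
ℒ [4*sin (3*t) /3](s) 4/ (s^2 + 9) 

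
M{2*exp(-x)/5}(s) 2*gamma(s)/5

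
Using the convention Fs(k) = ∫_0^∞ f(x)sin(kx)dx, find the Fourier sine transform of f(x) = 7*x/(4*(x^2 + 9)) 7*pi*exp(-3*k)/8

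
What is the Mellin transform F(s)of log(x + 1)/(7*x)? -pi*csc(pi*s)/(7*s - 7)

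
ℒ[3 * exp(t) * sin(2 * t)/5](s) 6/(5 * ((s - 1)^2+4))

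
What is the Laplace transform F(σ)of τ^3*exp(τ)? 6/(σ - 1)^4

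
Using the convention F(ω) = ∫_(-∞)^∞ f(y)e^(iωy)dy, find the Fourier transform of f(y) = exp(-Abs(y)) 2/(ω^2 + 1)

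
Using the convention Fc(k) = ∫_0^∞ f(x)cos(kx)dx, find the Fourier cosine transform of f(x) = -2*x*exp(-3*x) 2*(k^2 - 9)/(k^2 + 9)^2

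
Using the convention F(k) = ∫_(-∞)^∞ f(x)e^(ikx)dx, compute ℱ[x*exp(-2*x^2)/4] sqrt(2)*I*sqrt(pi)*k*exp(-k^2/8)/32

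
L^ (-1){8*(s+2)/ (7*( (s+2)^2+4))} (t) 8*exp (-2*t)*cos (2*t)/7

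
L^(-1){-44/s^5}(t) -11*t^4/6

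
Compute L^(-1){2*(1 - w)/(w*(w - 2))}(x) -2*exp(x)*cosh(x)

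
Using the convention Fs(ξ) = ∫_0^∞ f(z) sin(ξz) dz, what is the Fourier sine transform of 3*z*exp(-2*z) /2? 6*ξ/(ξ^2 + 4) ^2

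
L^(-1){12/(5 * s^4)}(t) 2 * t^3/5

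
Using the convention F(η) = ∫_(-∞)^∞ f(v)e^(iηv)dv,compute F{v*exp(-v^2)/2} I*sqrt(pi)*η*exp(-η^2/4)/4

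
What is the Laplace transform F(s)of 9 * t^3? 54/s^4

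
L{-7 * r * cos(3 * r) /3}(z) 7 * (9 - z^2) /(3 * (z^2 + 9) ^2) 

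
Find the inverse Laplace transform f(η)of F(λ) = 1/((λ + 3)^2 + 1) exp(-3 * η) * sin(η)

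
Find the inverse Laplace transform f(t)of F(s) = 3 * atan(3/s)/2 3 * sin(3 * t)/(2 * t)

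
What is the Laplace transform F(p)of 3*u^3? 18/p^4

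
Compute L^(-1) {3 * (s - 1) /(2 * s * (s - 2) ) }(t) 3 * exp(t) * cosh(t) /2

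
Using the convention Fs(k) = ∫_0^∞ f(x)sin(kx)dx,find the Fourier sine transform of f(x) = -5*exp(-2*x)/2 -5*k/(2*k^2 + 8)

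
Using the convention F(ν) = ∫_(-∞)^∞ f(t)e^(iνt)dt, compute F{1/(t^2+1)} pi*exp(-Abs(ν))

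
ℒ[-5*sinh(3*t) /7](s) -15/(7*s^2-63) 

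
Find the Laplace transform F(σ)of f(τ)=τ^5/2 60/σ^6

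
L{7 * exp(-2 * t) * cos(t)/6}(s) 7 * (s + 2)/(6 * ((s + 2)^2 + 1))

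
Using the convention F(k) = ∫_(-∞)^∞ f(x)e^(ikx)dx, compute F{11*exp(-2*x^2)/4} 11*sqrt(2)*sqrt(pi)*exp(-k^2/8)/8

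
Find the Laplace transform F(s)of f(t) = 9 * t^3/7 54/(7 * s^4)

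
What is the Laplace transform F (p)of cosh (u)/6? p/ (6 * (p^2 - 1))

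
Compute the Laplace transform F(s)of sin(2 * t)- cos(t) 2/(s^2 + 4)- s/(s^2 + 1)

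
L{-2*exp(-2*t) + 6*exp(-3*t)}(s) 6/(s + 3) - 2/(s + 2)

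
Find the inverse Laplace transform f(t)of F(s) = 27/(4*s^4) 9*t^3/8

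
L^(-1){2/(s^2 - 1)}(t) 2*sinh(t)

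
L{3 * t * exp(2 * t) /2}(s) 3/(2 * (s - 2) ^2) 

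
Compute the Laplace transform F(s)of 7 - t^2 7/s - 2/s^3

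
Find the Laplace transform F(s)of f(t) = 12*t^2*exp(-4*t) 24/(s + 4)^3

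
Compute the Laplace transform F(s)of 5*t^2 10/s^3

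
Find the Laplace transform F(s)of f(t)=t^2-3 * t 2/s^3-3/s^2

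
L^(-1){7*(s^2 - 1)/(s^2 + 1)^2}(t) 7*t*cos(t)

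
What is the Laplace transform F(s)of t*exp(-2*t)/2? 1/(2*(s + 2)^2)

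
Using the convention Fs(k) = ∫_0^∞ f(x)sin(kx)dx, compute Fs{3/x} 3 * pi/2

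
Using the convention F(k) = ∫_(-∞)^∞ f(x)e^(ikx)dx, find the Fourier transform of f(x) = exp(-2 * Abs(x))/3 4/(3 * (k^2 + 4))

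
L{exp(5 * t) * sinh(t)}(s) 1/((s - 5)^2 - 1)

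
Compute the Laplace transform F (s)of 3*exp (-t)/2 3/ (2*(s + 1))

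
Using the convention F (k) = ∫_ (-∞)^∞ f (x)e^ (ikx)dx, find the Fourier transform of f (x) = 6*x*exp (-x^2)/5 3*I*sqrt (pi)*k*exp (-k^2/4)/5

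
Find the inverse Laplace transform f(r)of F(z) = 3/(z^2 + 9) sin(3*r)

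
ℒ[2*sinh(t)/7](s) 2/(7*(s^2-1))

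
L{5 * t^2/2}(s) 5/s^3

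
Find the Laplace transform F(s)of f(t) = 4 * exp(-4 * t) 4/(s + 4)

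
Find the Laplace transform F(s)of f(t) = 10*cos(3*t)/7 10*s/(7*(s^2+9))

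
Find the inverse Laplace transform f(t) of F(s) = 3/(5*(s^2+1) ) 3*sin(t) /5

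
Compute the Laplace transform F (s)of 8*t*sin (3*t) 48*s/ (s^2 + 9)^2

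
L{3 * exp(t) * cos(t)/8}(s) 3 * (s - 1)/(8 * ((s - 1)^2 + 1))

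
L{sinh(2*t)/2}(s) 1/(s^2 - 4)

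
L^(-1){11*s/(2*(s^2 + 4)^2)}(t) 11*t*sin(2*t)/8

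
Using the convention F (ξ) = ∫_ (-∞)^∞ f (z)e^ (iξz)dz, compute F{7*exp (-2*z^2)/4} 7*sqrt (2)*sqrt (pi)*exp (-ξ^2/8)/8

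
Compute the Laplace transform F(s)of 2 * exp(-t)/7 2/(7 * (s + 1))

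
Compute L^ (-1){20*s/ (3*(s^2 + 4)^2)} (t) 5*t*sin (2*t)/3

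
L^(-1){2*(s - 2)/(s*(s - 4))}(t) 2*exp(2*t)*cosh(2*t)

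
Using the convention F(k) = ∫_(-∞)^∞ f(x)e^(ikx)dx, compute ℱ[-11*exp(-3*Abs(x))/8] -33/(4*k^2 + 36)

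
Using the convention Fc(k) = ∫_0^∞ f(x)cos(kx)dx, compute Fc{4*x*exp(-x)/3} 4*(1 - k^2)/(3*(k^2 + 1)^2)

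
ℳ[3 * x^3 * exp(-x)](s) 3 * gamma(s+3)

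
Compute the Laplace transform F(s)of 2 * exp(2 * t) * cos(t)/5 2 * (s - 2)/(5 * ((s - 2)^2 + 1))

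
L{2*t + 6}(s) 6/s + 2/s^2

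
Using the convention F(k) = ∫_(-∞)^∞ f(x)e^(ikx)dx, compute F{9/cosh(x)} 9 * pi/cosh(pi * k/2)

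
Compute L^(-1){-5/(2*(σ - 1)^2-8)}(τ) -5*exp(τ)*sinh(2*τ)/4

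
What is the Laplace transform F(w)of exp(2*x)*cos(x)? (w - 2)/((w - 2)^2 + 1)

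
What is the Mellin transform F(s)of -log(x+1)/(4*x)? pi*csc(pi*s)/(4*(s - 1))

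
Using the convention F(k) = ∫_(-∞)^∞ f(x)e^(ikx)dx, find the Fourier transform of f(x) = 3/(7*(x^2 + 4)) 3*pi*exp(-2*Abs(k))/14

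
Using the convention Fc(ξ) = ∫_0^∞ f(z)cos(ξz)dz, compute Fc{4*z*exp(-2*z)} 4*(4 - ξ^2)/(ξ^2 + 4)^2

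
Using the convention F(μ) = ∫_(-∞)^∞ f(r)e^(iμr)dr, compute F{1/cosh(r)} pi/cosh(pi * μ/2)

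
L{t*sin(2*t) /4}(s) s/(s^2 + 4) ^2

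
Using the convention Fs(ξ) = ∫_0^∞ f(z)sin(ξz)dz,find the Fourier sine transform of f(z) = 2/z pi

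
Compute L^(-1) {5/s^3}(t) 5*t^2/2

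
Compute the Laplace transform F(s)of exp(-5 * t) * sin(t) 1/((s + 5)^2 + 1)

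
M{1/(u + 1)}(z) pi * csc(pi * z)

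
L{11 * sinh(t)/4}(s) 11/(4 * (s^2 - 1))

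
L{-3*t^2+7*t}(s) 7/s^2 - 6/s^3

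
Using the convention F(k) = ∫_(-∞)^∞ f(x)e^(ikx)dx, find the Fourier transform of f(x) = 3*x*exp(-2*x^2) 3*sqrt(2)*I*sqrt(pi)*k*exp(-k^2/8)/8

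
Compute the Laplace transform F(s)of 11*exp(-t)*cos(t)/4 11*(s + 1)/(4*((s + 1)^2 + 1))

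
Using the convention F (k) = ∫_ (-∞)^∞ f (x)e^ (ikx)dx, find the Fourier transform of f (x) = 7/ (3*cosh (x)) 7*pi/ (3*cosh (pi*k/2))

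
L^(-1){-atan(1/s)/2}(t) -sin(t)/(2*t)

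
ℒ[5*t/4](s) 5/(4*s^2)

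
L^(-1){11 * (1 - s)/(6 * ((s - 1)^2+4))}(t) -11 * exp(t) * cos(2 * t)/6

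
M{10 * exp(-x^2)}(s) 5 * gamma(s/2)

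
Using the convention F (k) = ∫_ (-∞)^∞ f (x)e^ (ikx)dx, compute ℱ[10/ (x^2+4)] 5*pi*exp (-2*Abs (k))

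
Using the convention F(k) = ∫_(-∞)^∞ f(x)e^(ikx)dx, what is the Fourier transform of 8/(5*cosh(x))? 8*pi/(5*cosh(pi*k/2))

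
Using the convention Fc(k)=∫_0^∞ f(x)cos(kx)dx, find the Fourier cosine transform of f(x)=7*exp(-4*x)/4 7/(k^2 + 16)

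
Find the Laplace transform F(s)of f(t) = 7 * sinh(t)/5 7/(5 * (s^2 - 1))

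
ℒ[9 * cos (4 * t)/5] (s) 9 * s/ (5 * (s^2 + 16))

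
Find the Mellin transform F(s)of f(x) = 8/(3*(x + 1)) 8*pi*csc(pi*s)/3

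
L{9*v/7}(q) 9/(7*q^2)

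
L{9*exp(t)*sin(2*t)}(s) 18/((s - 1)^2 + 4)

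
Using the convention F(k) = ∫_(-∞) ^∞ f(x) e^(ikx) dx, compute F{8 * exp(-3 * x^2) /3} 8 * sqrt(3) * sqrt(pi) * exp(-k^2/12) /9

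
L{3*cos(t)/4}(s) 3*s/(4*(s^2 + 1))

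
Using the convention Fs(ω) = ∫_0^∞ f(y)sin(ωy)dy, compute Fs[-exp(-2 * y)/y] -atan(ω/2)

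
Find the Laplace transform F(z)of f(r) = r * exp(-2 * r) (z + 2)^(-2)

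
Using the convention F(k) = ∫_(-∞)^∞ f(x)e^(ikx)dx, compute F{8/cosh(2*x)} 4*pi/cosh(pi*k/4)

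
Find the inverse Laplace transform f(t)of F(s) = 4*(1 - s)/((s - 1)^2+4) -4*exp(t)*cos(2*t)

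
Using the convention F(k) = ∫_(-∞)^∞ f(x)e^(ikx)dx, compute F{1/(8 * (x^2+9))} pi * exp(-3 * Abs(k))/24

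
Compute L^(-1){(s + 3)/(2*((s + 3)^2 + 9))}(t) exp(-3*t)*cos(3*t)/2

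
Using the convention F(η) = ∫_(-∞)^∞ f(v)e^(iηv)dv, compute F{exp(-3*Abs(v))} 6/(η^2 + 9)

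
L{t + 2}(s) s^(-2) + 2/s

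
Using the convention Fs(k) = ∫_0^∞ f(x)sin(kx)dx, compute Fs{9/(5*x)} 9*pi/10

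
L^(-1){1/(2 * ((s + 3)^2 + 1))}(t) exp(-3 * t) * sin(t)/2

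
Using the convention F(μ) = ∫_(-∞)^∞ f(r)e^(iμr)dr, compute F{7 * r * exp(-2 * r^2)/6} 7 * sqrt(2) * I * sqrt(pi) * μ * exp(-μ^2/8)/48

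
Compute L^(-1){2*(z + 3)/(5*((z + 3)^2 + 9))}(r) 2*exp(-3*r)*cos(3*r)/5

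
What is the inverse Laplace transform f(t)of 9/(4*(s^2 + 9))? 3*sin(3*t)/4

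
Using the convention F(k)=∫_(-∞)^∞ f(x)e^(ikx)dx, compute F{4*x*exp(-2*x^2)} sqrt(2)*I*sqrt(pi)*k*exp(-k^2/8)/2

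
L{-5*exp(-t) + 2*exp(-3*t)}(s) 2/(s + 3) - 5/(s + 1)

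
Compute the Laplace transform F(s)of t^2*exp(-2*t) 2/(s + 2)^3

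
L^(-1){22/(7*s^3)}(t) 11*t^2/7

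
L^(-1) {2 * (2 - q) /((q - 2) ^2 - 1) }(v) -2 * exp(2 * v) * cosh(v) 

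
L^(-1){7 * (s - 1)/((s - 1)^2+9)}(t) 7 * exp(t) * cos(3 * t)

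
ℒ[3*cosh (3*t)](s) 3*s/ (s^2 - 9)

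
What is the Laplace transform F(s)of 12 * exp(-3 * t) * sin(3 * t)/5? 36/(5 * ((s + 3)^2 + 9))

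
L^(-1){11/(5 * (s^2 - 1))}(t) 11 * sinh(t)/5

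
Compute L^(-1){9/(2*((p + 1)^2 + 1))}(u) 9*exp(-u)*sin(u)/2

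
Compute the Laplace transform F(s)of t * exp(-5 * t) (s+5)^(-2)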